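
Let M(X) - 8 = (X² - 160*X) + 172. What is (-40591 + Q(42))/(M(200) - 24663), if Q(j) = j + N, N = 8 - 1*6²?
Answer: 40577/16483 ≈ 2.4618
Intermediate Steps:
M(X) = 180 + X² - 160*X (M(X) = 8 + ((X² - 160*X) + 172) = 8 + (172 + X² - 160*X) = 180 + X² - 160*X)
N = -28 (N = 8 - 1*36 = 8 - 36 = -28)
Q(j) = -28 + j (Q(j) = j - 28 = -28 + j)
(-40591 + Q(42))/(M(200) - 24663) = (-40591 + (-28 + 42))/((180 + 200² - 160*200) - 24663) = (-40591 + 14)/((180 + 40000 - 32000) - 24663) = -40577/(8180 - 24663) = -40577/(-16483) = -40577*(-1/16483) = 40577/16483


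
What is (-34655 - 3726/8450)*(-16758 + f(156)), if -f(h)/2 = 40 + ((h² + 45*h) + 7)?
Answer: 11649700252232/4225 ≈ 2.7573e+9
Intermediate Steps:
f(h) = -94 - 90*h - 2*h² (f(h) = -2*(40 + ((h² + 45*h) + 7)) = -2*(40 + (7 + h² + 45*h)) = -2*(47 + h² + 45*h) = -94 - 90*h - 2*h²)
(-34655 - 3726/8450)*(-16758 + f(156)) = (-34655 - 3726/8450)*(-16758 + (-94 - 90*156 - 2*156²)) = (-34655 - 3726*1/8450)*(-16758 + (-94 - 14040 - 2*24336)) = (-34655 - 1863/4225)*(-16758 + (-94 - 14040 - 48672)) = -146419238*(-16758 - 62806)/4225 = -146419238/4225*(-79564) = 11649700252232/4225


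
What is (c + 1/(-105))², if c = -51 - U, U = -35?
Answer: 2825761/11025 ≈ 256.30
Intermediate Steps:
c = -16 (c = -51 - 1*(-35) = -51 + 35 = -16)
(c + 1/(-105))² = (-16 + 1/(-105))² = (-16 - 1/105)² = (-1681/105)² = 2825761/11025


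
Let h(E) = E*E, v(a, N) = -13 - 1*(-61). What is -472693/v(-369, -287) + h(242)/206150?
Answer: -48721425439/4947600 ≈ -9847.5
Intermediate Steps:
v(a, N) = 48 (v(a, N) = -13 + 61 = 48)
h(E) = E²
-472693/v(-369, -287) + h(242)/206150 = -472693/48 + 242²/206150 = -472693*1/48 + 58564*(1/206150) = -472693/48 + 29282/103075 = -48721425439/4947600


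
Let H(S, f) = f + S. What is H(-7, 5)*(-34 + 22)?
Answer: 24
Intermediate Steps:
H(S, f) = S + f
H(-7, 5)*(-34 + 22) = (-7 + 5)*(-34 + 22) = -2*(-12) = 24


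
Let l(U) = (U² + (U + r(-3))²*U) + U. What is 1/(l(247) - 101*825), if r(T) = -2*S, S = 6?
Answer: 1/13618506 ≈ 7.3430e-8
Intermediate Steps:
r(T) = -12 (r(T) = -2*6 = -12)
l(U) = U + U² + U*(-12 + U)² (l(U) = (U² + (U - 12)²*U) + U = (U² + (-12 + U)²*U) + U = (U² + U*(-12 + U)²) + U = U + U² + U*(-12 + U)²)
1/(l(247) - 101*825) = 1/(247*(1 + 247 + (-12 + 247)²) - 101*825) = 1/(247*(1 + 247 + 235²) - 83325) = 1/(247*(1 + 247 + 55225) - 83325) = 1/(247*55473 - 83325) = 1/(13701831 - 83325) = 1/13618506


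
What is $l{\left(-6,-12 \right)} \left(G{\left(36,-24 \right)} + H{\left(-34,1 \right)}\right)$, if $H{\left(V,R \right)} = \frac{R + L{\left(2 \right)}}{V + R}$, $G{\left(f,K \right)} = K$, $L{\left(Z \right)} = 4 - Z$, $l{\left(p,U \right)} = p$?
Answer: $\frac{1590}{11} \approx 144.55$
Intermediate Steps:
$H{\left(V,R \right)} = \frac{2 + R}{R + V}$ ($H{\left(V,R \right)} = \frac{R + \left(4 - 2\right)}{V + R} = \frac{R + \left(4 - 2\right)}{R + V} = \frac{R + 2}{R + V} = \frac{2 + R}{R + V}$)
$l{\left(-6,-12 \right)} \left(G{\left(36,-24 \right)} + H{\left(-34,1 \right)}\right) = - 6 \left(-24 + \frac{2 + 1}{1 - 34}\right) = - 6 \left(-24 + \frac{1}{-33} \cdot 3\right) = - 6 \left(-24 - \frac{1}{11}\right) = \left(-6\right) \left(- \frac{265}{11}\right) = \frac{1590}{11}$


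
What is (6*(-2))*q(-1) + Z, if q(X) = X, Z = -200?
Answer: -188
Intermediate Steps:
(6*(-2))*q(-1) + Z = (6*(-2))*(-1) - 200 = -12*(-1) - 200 = 12 - 200 = -188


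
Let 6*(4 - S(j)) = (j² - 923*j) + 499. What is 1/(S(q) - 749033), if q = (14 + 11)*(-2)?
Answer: -2/1514441 ≈ -1.3206e-6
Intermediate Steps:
q = -50 (q = 25*(-2) = -50)
S(j) = -475/6 - j²/6 + 923*j/6 (S(j) = 4 - ((j² - 923*j) + 499)/6 = 4 - (499 + j² - 923*j)/6 = 4 + (-499/6 - j²/6 + 923*j/6) = -475/6 - j²/6 + 923*j/6)
1/(S(q) - 749033) = 1/((-475/6 - ⅙*(-50)² + (923/6)*(-50)) - 749033) = 1/((-475/6 - ⅙*2500 - 23075/3) - 749033) = 1/((-475/6 - 1250/3 - 23075/3) - 749033) = 1/(-16375/2 - 749033) = 1/(-1514441/2) = -2/1514441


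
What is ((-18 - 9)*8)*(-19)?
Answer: 4104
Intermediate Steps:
((-18 - 9)*8)*(-19) = -27*8*(-19) = -216*(-19) = 4104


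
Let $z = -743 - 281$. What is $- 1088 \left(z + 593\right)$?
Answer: $468928$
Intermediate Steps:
$z = -1024$ ($z = -743 - 281 = -1024$)
$- 1088 \left(z + 593\right) = - 1088 \left(-1024 + 593\right) = \left(-1088\right) \left(-431\right) = 468928$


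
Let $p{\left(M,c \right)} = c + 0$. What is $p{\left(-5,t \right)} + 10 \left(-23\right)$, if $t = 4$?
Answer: $-226$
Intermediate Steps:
$p{\left(M,c \right)} = c$
$p{\left(-5,t \right)} + 10 \left(-23\right) = 4 + 10 \left(-23\right) = 4 - 230 = -226$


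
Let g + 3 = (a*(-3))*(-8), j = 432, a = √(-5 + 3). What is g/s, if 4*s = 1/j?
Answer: -5184 + 41472*I*√2 ≈ -5184.0 + 58650.0*I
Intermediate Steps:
a = I*√2 (a = √(-2) = I*√2 ≈ 1.4142*I)
g = -3 + 24*I*√2 (g = -3 + ((I*√2)*(-3))*(-8) = -3 - 3*I*√2*(-8) = -3 + 24*I*√2 ≈ -3.0 + 33.941*I)
s = 1/1728 (s = (¼)/432 = (¼)*(1/432) = 1/1728 ≈ 0.00057870)
g/s = (-3 + 24*I*√2)/(1/1728) = (-3 + 24*I*√2)*1728 = -5184 + 41472*I*√2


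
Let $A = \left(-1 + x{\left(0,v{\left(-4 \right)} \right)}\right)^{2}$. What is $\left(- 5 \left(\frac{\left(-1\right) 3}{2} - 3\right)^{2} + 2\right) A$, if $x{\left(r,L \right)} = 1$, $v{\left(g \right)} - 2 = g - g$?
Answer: $0$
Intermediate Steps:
$v{\left(g \right)} = 2$ ($v{\left(g \right)} = 2 + \left(g - g\right) = 2 + 0 = 2$)
$A = 0$ ($A = \left(-1 + 1\right)^{2} = 0^{2} = 0$)
$\left(- 5 \left(\frac{\left(-1\right) 3}{2} - 3\right)^{2} + 2\right) A = \left(- 5 \left(\frac{\left(-1\right) 3}{2} - 3\right)^{2} + 2\right) 0 = \left(- 5 \left(\left(-3\right) \frac{1}{2} - 3\right)^{2} + 2\right) 0 = \left(- 5 \left(- \frac{3}{2} - 3\right)^{2} + 2\right) 0 = \left(- 5 \left(- \frac{9}{2}\right)^{2} + 2\right) 0 = \left(\left(-5\right) \frac{81}{4} + 2\right) 0 = \left(- \frac{405}{4} + 2\right) 0 = \left(- \frac{397}{4}\right) 0 = 0$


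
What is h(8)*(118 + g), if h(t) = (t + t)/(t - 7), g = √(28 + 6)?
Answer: 1888 + 16*√34 ≈ 1981.3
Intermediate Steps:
g = √34 ≈ 5.8309
h(t) = 2*t/(-7 + t) (h(t) = (2*t)/(-7 + t) = 2*t/(-7 + t))
h(8)*(118 + g) = (2*8/(-7 + 8))*(118 + √34) = (2*8/1)*(118 + √34) = (2*8*1)*(118 + √34) = 16*(118 + √34) = 1888 + 16*√34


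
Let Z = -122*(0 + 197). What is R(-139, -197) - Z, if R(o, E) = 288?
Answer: 24322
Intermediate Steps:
Z = -24034 (Z = -122*197 = -24034)
R(-139, -197) - Z = 288 - 1*(-24034) = 288 + 24034 = 24322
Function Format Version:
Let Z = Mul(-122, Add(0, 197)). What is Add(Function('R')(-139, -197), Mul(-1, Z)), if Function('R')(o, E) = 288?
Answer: 24322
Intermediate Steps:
Z = -24034 (Z = Mul(-122, 197) = -24034)
Add(Function('R')(-139, -197), Mul(-1, Z)) = Add(288, Mul(-1, -24034)) = Add(288, 24034) = 24322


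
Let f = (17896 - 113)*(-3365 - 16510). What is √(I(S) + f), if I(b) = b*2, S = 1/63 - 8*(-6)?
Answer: 5*I*√6234629191/21 ≈ 18800.0*I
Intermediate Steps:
S = 3025/63 (S = 1/63 + 48 = 3025/63 ≈ 48.016)
I(b) = 2*b
f = -353437125 (f = 17783*(-19875) = -353437125)
√(I(S) + f) = √(2*(3025/63) - 353437125) = √(6050/63 - 353437125) = √(-22266532825/63) = 5*I*√6234629191/21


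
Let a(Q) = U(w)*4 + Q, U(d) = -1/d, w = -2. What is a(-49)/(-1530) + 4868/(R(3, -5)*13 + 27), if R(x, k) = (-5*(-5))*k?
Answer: -216851/71910 ≈ -3.0156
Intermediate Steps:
R(x, k) = 25*k
a(Q) = 2 + Q (a(Q) = -1/(-2)*4 + Q = -1*(-½)*4 + Q = (½)*4 + Q = 2 + Q)
a(-49)/(-1530) + 4868/(R(3, -5)*13 + 27) = (2 - 49)/(-1530) + 4868/((25*(-5))*13 + 27) = -47*(-1/1530) + 4868/(-125*13 + 27) = 47/1530 + 4868/(-1625 + 27) = 47/1530 + 4868/(-1598) = 47/1530 + 4868*(-1/1598) = 47/1530 - 2434/799 = -216851/71910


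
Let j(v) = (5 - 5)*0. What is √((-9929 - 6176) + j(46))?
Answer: I*√16105 ≈ 126.91*I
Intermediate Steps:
j(v) = 0 (j(v) = 0*0 = 0)
√((-9929 - 6176) + j(46)) = √((-9929 - 6176) + 0) = √(-16105 + 0) = √(-16105) = I*√16105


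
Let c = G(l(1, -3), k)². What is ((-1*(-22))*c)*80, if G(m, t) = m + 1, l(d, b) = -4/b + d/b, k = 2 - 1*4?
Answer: 7040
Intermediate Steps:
k = -2 (k = 2 - 4 = -2)
G(m, t) = 1 + m
c = 4 (c = (1 + (-4 + 1)/(-3))² = (1 - ⅓*(-3))² = (1 + 1)² = 2² = 4)
((-1*(-22))*c)*80 = (-1*(-22)*4)*80 = (22*4)*80 = 88*80 = 7040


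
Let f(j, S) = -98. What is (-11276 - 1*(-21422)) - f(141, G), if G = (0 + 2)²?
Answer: 10244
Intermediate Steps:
G = 4 (G = 2² = 4)
(-11276 - 1*(-21422)) - f(141, G) = (-11276 - 1*(-21422)) - 1*(-98) = (-11276 + 21422) + 98 = 10146 + 98 = 10244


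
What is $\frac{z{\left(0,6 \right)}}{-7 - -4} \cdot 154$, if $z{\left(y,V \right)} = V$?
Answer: $-308$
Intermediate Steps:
$\frac{z{\left(0,6 \right)}}{-7 - -4} \cdot 154 = \frac{6}{-7 - -4} \cdot 154 = \frac{6}{-7 + 4} \cdot 154 = \frac{6}{-3} \cdot 154 = 6 \left(- \frac{1}{3}\right) 154 = \left(-2\right) 154 = -308$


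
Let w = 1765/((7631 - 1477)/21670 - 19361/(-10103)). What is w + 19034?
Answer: 4777800807269/240863366 ≈ 19836.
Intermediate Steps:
w = 193207498825/240863366 (w = 1765/(6154*(1/21670) - 19361*(-1/10103)) = 1765/(3077/10835 + 19361/10103) = 1765/(240863366/109466005) = 1765*(109466005/240863366) = 193207498825/240863366 ≈ 802.15)
w + 19034 = 193207498825/240863366 + 19034 = 4777800807269/240863366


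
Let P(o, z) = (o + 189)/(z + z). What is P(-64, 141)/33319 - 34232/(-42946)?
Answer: 160823901253/201759406134 ≈ 0.79711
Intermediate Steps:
P(o, z) = (189 + o)/(2*z) (P(o, z) = (189 + o)/((2*z)) = (189 + o)*(1/(2*z)) = (189 + o)/(2*z))
P(-64, 141)/33319 - 34232/(-42946) = ((1/2)*(189 - 64)/141)/33319 - 34232/(-42946) = ((1/2)*(1/141)*125)*(1/33319) - 34232*(-1/42946) = (125/282)*(1/33319) + 17116/21473 = 125/9395958 + 17116/21473 = 160823901253/201759406134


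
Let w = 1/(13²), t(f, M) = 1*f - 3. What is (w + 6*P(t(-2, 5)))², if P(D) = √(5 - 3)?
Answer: 2056393/28561 + 12*√2/169 ≈ 72.100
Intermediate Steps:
t(f, M) = -3 + f (t(f, M) = f - 3 = -3 + f)
P(D) = √2
w = 1/169 ≈ 0.0059172
(w + 6*P(t(-2, 5)))² = (1/169 + 6*√2)²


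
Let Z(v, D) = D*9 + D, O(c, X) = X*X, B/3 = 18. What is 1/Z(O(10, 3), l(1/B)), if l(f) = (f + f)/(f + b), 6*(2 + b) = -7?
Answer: -17/2 ≈ -8.5000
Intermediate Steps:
b = -19/6 (b = -2 + (1/6)*(-7) = -2 - 7/6 = -19/6 ≈ -3.1667)
B = 54 (B = 3*18 = 54)
O(c, X) = X**2
l(f) = 2*f/(-19/6 + f) (l(f) = (f + f)/(f - 19/6) = (2*f)/(-19/6 + f) = 2*f/(-19/6 + f))
Z(v, D) = 10*D (Z(v, D) = 9*D + D = 10*D)
1/Z(O(10, 3), l(1/B)) = 1/(10*(12/(54*(-19 + 6/54)))) = 1/(10*(12*(1/54)/(-19 + 6*(1/54)))) = 1/(10*(12*(1/54)/(-19 + 1/9))) = 1/(10*(12*(1/54)/(-170/9))) = 1/(10*(12*(1/54)*(-9/170))) = 1/(10*(-1/85)) = 1/(-2/17) = -17/2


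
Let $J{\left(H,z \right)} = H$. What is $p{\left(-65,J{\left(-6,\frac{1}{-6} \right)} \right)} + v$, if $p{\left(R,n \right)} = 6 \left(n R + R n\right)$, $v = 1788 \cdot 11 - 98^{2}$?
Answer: $14744$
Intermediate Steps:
$v = 10064$ ($v = 19668 - 9604 = 10064$)
$p{\left(R,n \right)} = 12 R n$ ($p{\left(R,n \right)} = 6 \left(R n + R n\right) = 6 \cdot 2 R n = 12 R n$)
$p{\left(-65,J{\left(-6,\frac{1}{-6} \right)} \right)} + v = 12 \left(-65\right) \left(-6\right) + 10064 = 4680 + 10064 = 14744$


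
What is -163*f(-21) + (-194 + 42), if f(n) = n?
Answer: 3271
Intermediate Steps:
-163*f(-21) + (-194 + 42) = -163*(-21) + (-194 + 42) = 3423 - 152 = 3271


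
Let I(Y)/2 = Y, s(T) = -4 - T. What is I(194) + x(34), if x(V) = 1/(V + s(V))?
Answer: 1551/4 ≈ 387.75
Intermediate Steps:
I(Y) = 2*Y
x(V) = -1/4 (x(V) = 1/(V + (-4 - V)) = 1/(-4) = -1/4)
I(194) + x(34) = 2*194 - 1/4 = 388 - 1/4 = 1551/4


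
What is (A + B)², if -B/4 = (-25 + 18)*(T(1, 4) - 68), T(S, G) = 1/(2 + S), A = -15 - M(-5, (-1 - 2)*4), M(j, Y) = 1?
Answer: 32855824/9 ≈ 3.6506e+6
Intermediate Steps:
A = -16 (A = -15 - 1*1 = -15 - 1 = -16)
B = -5684/3 (B = -4*(-25 + 18)*(1/(2 + 1) - 68) = -(-28)*(1/3 - 68) = -(-28)*(⅓ - 68) = -(-28)*(-203)/3 = -4*1421/3 = -5684/3 ≈ -1894.7)
(A + B)² = (-16 - 5684/3)² = (-5732/3)² = 32855824/9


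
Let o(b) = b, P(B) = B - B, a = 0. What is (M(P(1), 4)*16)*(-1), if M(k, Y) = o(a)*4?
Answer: 0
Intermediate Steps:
P(B) = 0
M(k, Y) = 0 (M(k, Y) = 0*4 = 0)
(M(P(1), 4)*16)*(-1) = (0*16)*(-1) = 0*(-1) = 0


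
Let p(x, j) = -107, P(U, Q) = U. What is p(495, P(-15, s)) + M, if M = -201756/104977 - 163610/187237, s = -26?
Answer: -2158098379885/19655578549 ≈ -109.80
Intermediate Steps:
M = -54951475142/19655578549 (M = -201756*1/104977 - 163610*1/187237 = -201756/104977 - 163610/187237 = -54951475142/19655578549 ≈ -2.7957)
p(495, P(-15, s)) + M = -107 - 54951475142/19655578549 = -2158098379885/19655578549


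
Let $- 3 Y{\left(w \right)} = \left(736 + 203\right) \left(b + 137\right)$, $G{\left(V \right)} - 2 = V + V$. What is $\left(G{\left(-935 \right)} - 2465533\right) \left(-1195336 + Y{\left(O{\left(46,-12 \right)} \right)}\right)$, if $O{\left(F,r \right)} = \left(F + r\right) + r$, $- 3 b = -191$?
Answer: $3104347408678$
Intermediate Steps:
$b = \frac{191}{3}$ ($b = \left(- \frac{1}{3}\right) \left(-191\right) = \frac{191}{3} \approx 63.667$)
$O{\left(F,r \right)} = F + 2 r$
$G{\left(V \right)} = 2 + 2 V$ ($G{\left(V \right)} = 2 + \left(V + V\right) = 2 + 2 V$)
$Y{\left(w \right)} = - \frac{188426}{3}$ ($Y{\left(w \right)} = - \frac{\left(736 + 203\right) \left(\frac{191}{3} + 137\right)}{3} = - \frac{939 \cdot \frac{602}{3}}{3} = \left(- \frac{1}{3}\right) 188426 = - \frac{188426}{3}$)
$\left(G{\left(-935 \right)} - 2465533\right) \left(-1195336 + Y{\left(O{\left(46,-12 \right)} \right)}\right) = \left(\left(2 + 2 \left(-935\right)\right) - 2465533\right) \left(-1195336 - \frac{188426}{3}\right) = \left(\left(2 - 1870\right) - 2465533\right) \left(- \frac{3774434}{3}\right) = \left(-1868 - 2465533\right) \left(- \frac{3774434}{3}\right) = \left(-2467401\right) \left(- \frac{3774434}{3}\right) = 3104347408678$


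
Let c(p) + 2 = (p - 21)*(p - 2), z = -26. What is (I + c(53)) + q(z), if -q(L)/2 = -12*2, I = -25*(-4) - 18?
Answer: 1760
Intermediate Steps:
c(p) = -2 + (-21 + p)*(-2 + p) (c(p) = -2 + (p - 21)*(p - 2) = -2 + (-21 + p)*(-2 + p))
I = 82 (I = 100 - 18 = 82)
q(L) = 48 (q(L) = -(-24)*2 = -2*(-24) = 48)
(I + c(53)) + q(z) = (82 + (40 + 53² - 23*53)) + 48 = (82 + (40 + 2809 - 1219)) + 48 = (82 + 1630) + 48 = 1712 + 48 = 1760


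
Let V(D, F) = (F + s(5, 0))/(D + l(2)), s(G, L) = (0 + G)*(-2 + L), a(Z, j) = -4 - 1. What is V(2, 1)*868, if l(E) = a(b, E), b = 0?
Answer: 2604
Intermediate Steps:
a(Z, j) = -5
s(G, L) = G*(-2 + L)
l(E) = -5
V(D, F) = (-10 + F)/(-5 + D) (V(D, F) = (F + 5*(-2 + 0))/(D - 5) = (F + 5*(-2))/(-5 + D) = (F - 10)/(-5 + D) = (-10 + F)/(-5 + D))
V(2, 1)*868 = ((-10 + 1)/(-5 + 2))*868 = (-9/(-3))*868 = -⅓*(-9)*868 = 3*868 = 2604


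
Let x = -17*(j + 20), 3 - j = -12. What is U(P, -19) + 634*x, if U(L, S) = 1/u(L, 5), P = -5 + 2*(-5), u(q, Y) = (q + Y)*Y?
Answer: -18861501/50 ≈ -3.7723e+5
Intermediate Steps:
j = 15 (j = 3 - 1*(-12) = 3 + 12 = 15)
u(q, Y) = Y*(Y + q) (u(q, Y) = (Y + q)*Y = Y*(Y + q))
P = -15 (P = -5 - 10 = -15)
U(L, S) = 1/(25 + 5*L) (U(L, S) = 1/(5*(5 + L)) = 1/(25 + 5*L))
x = -595 (x = -17*(15 + 20) = -17*35 = -595)
U(P, -19) + 634*x = 1/(5*(5 - 15)) + 634*(-595) = (1/5)/(-10) - 377230 = (1/5)*(-1/10) - 377230 = -1/50 - 377230 = -18861501/50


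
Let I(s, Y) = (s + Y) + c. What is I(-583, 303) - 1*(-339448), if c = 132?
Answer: 339300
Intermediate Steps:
I(s, Y) = 132 + Y + s (I(s, Y) = (s + Y) + 132 = (Y + s) + 132 = 132 + Y + s)
I(-583, 303) - 1*(-339448) = (132 + 303 - 583) - 1*(-339448) = -148 + 339448 = 339300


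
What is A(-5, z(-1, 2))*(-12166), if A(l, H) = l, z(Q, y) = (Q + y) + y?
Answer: 60830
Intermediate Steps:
z(Q, y) = Q + 2*y
A(-5, z(-1, 2))*(-12166) = -5*(-12166) = 60830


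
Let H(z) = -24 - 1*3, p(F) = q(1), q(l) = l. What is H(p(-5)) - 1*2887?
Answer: -2914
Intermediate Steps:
p(F) = 1
H(z) = -27 (H(z) = -24 - 3 = -27)
H(p(-5)) - 1*2887 = -27 - 1*2887 = -27 - 2887 = -2914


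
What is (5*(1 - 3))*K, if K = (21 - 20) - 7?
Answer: 60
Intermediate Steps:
K = -6 (K = 1 - 7 = -6)
(5*(1 - 3))*K = (5*(1 - 3))*(-6) = (5*(-2))*(-6) = -10*(-6) = 60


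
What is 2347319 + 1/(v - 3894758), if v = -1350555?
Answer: 12312422865846/5245313 ≈ 2.3473e+6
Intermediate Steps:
2347319 + 1/(v - 3894758) = 2347319 + 1/(-1350555 - 3894758) = 2347319 + 1/(-5245313) = 2347319 - 1/5245313 = 12312422865846/5245313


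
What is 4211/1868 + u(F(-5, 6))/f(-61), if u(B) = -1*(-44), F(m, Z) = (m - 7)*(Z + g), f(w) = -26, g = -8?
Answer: 13647/24284 ≈ 0.56197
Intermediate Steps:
F(m, Z) = (-8 + Z)*(-7 + m) (F(m, Z) = (m - 7)*(Z - 8) = (-7 + m)*(-8 + Z) = (-8 + Z)*(-7 + m))
u(B) = 44
4211/1868 + u(F(-5, 6))/f(-61) = 4211/1868 + 44/(-26) = 4211*(1/1868) + 44*(-1/26) = 4211/1868 - 22/13 = 13647/24284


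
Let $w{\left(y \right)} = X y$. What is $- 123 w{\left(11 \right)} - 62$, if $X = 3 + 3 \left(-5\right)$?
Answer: $16174$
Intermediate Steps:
$X = -12$ ($X = 3 - 15 = -12$)
$w{\left(y \right)} = - 12 y$
$- 123 w{\left(11 \right)} - 62 = - 123 \left(\left(-12\right) 11\right) - 62 = \left(-123\right) \left(-132\right) - 62 = 16236 - 62 = 16174$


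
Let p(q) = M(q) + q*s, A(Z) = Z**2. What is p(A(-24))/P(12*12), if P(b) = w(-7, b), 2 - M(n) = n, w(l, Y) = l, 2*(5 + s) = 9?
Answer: 862/7 ≈ 123.14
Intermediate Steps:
s = -1/2 (s = -5 + (1/2)*9 = -5 + 9/2 = -1/2 ≈ -0.50000)
M(n) = 2 - n
P(b) = -7
p(q) = 2 - 3*q/2 (p(q) = (2 - q) + q*(-1/2) = (2 - q) - q/2 = 2 - 3*q/2)
p(A(-24))/P(12*12) = (2 - 3/2*(-24)**2)/(-7) = (2 - 3/2*576)*(-1/7) = (2 - 864)*(-1/7) = -862*(-1/7) = 862/7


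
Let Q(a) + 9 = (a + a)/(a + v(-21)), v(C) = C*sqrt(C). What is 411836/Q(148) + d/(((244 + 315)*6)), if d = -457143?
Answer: -15607382140599/291228938 - 365710368*I*sqrt(21)/260491 ≈ -53591.0 - 6433.6*I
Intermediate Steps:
v(C) = C**(3/2)
Q(a) = -9 + 2*a/(a - 21*I*sqrt(21)) (Q(a) = -9 + (a + a)/(a + (-21)**(3/2)) = -9 + (2*a)/(a - 21*I*sqrt(21)) = -9 + 2*a/(a - 21*I*sqrt(21)))
411836/Q(148) + d/(((244 + 315)*6)) = 411836/((7*(-1*148 + 27*I*sqrt(21))/(148 - 21*I*sqrt(21)))) - 457143*1/(6*(244 + 315)) = 411836/((7*(-148 + 27*I*sqrt(21))/(148 - 21*I*sqrt(21)))) - 457143/(559*6) = 411836*((148 - 21*I*sqrt(21))/(7*(-148 + 27*I*sqrt(21)))) - 457143/3354 = 411836*(148 - 21*I*sqrt(21))/(7*(-148 + 27*I*sqrt(21))) - 457143*1/3354 = 411836*(148 - 21*I*sqrt(21))/(7*(-148 + 27*I*sqrt(21))) - 152381/1118 = -152381/1118 + 411836*(148 - 21*I*sqrt(21))/(7*(-148 + 27*I*sqrt(21)))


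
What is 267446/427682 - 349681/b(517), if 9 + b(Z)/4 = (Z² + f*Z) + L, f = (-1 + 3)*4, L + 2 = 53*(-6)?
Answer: 70230946911/231885758944 ≈ 0.30287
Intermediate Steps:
L = -320 (L = -2 + 53*(-6) = -2 - 318 = -320)
f = 8 (f = 2*4 = 8)
b(Z) = -1316 + 4*Z² + 32*Z (b(Z) = -36 + 4*((Z² + 8*Z) - 320) = -36 + 4*(-320 + Z² + 8*Z) = -36 + (-1280 + 4*Z² + 32*Z) = -1316 + 4*Z² + 32*Z)
267446/427682 - 349681/b(517) = 267446/427682 - 349681/(-1316 + 4*517² + 32*517) = 267446*(1/427682) - 349681/(-1316 + 4*267289 + 16544) = 133723/213841 - 349681/(-1316 + 1069156 + 16544) = 133723/213841 - 349681/1084384 = 70230946911/231885758944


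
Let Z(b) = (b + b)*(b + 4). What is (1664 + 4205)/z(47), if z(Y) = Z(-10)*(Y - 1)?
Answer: 5869/5520 ≈ 1.0632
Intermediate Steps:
Z(b) = 2*b*(4 + b) (Z(b) = (2*b)*(4 + b) = 2*b*(4 + b))
z(Y) = -120 + 120*Y (z(Y) = (2*(-10)*(4 - 10))*(Y - 1) = (2*(-10)*(-6))*(-1 + Y) = 120*(-1 + Y) = -120 + 120*Y)
(1664 + 4205)/z(47) = (1664 + 4205)/(-120 + 120*47) = 5869/(-120 + 5640) = 5869/5520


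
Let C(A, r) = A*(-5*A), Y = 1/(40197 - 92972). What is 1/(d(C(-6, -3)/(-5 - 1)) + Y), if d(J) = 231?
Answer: 52775/12191024 ≈ 0.0043290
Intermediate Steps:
Y = -1/52775 (Y = 1/(-52775) = -1/52775 ≈ -1.8948e-5)
C(A, r) = -5*A²
1/(d(C(-6, -3)/(-5 - 1)) + Y) = 1/(231 - 1/52775) = 1/(12191024/52775) = 52775/12191024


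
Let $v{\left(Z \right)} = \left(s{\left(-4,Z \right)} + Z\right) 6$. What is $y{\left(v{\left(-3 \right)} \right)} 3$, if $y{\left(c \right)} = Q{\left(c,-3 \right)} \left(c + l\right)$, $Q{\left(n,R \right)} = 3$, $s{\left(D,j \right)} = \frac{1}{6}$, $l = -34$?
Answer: $-459$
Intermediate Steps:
$s{\left(D,j \right)} = \frac{1}{6}$
$v{\left(Z \right)} = 1 + 6 Z$ ($v{\left(Z \right)} = \left(\frac{1}{6} + Z\right) 6 = 1 + 6 Z$)
$y{\left(c \right)} = -102 + 3 c$ ($y{\left(c \right)} = 3 \left(c - 34\right) = 3 \left(-34 + c\right) = -102 + 3 c$)
$y{\left(v{\left(-3 \right)} \right)} 3 = \left(-102 + 3 \left(1 + 6 \left(-3\right)\right)\right) 3 = \left(-102 + 3 \left(1 - 18\right)\right) 3 = \left(-102 + 3 \left(-17\right)\right) 3 = \left(-102 - 51\right) 3 = \left(-153\right) 3 = -459$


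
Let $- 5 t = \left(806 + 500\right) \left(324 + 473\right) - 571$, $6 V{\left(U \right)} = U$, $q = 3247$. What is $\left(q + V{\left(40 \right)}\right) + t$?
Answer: $- \frac{3072128}{15} \approx -2.0481 \cdot 10^{5}$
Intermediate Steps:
$V{\left(U \right)} = \frac{U}{6}$
$t = - \frac{1040311}{5}$ ($t = - \frac{\left(806 + 500\right) \left(324 + 473\right) - 571}{5} = - \frac{1306 \cdot 797 - 571}{5} = - \frac{1040882 - 571}{5} = \left(- \frac{1}{5}\right) 1040311 = - \frac{1040311}{5} \approx -2.0806 \cdot 10^{5}$)
$\left(q + V{\left(40 \right)}\right) + t = \left(3247 + \frac{1}{6} \cdot 40\right) - \frac{1040311}{5} = \left(3247 + \frac{20}{3}\right) - \frac{1040311}{5} = \frac{9761}{3} - \frac{1040311}{5} = - \frac{3072128}{15}$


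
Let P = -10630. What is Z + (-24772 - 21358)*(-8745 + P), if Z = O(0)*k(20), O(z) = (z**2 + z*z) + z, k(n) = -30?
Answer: 893768750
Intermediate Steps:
O(z) = z + 2*z**2 (O(z) = (z**2 + z**2) + z = 2*z**2 + z = z + 2*z**2)
Z = 0 (Z = (0*(1 + 2*0))*(-30) = (0*(1 + 0))*(-30) = (0*1)*(-30) = 0*(-30) = 0)
Z + (-24772 - 21358)*(-8745 + P) = 0 + (-24772 - 21358)*(-8745 - 10630) = 0 - 46130*(-19375) = 0 + 893768750 = 893768750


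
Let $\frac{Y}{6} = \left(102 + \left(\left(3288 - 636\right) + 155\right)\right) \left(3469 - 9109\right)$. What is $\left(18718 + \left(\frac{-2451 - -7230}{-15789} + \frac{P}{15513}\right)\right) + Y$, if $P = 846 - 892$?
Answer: $- \frac{8035643342875105}{81644919} \approx -9.8422 \cdot 10^{7}$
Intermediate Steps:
$P = -46$
$Y = -98440560$ ($Y = 6 \left(102 + \left(\left(3288 - 636\right) + 155\right)\right) \left(3469 - 9109\right) = 6 \left(102 + \left(2652 + 155\right)\right) \left(-5640\right) = 6 \left(102 + 2807\right) \left(-5640\right) = 6 \cdot 2909 \left(-5640\right) = 6 \left(-16406760\right) = -98440560$)
$\left(18718 + \left(\frac{-2451 - -7230}{-15789} + \frac{P}{15513}\right)\right) + Y = \left(18718 + \left(\frac{-2451 - -7230}{-15789} - \frac{46}{15513}\right)\right) - 98440560 = \left(18718 + \left(\left(-2451 + 7230\right) \left(- \frac{1}{15789}\right) - \frac{46}{15513}\right)\right) - 98440560 = \left(18718 + \left(4779 \left(- \frac{1}{15789}\right) - \frac{46}{15513}\right)\right) - 98440560 = \left(18718 - \frac{24954307}{81644919}\right) - 98440560 = \frac{1528204639535}{81644919} - 98440560 = - \frac{8035643342875105}{81644919}$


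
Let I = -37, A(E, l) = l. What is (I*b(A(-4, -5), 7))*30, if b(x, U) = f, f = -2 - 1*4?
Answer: 6660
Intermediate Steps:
f = -6 (f = -2 - 4 = -6)
b(x, U) = -6
(I*b(A(-4, -5), 7))*30 = -37*(-6)*30 = 222*30 = 6660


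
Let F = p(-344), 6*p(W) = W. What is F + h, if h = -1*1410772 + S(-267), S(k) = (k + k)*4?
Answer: -4238896/3 ≈ -1.4130e+6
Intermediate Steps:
S(k) = 8*k (S(k) = (2*k)*4 = 8*k)
p(W) = W/6
F = -172/3 (F = (⅙)*(-344) = -172/3 ≈ -57.333)
h = -1412908 (h = -1*1410772 + 8*(-267) = -1410772 - 2136 = -1412908)
F + h = -172/3 - 1412908 = -4238896/3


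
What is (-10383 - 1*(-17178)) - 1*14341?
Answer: -7546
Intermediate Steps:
(-10383 - 1*(-17178)) - 1*14341 = (-10383 + 17178) - 14341 = 6795 - 14341 = -7546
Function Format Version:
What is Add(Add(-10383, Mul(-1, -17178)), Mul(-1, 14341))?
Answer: -7546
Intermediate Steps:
Add(Add(-10383, Mul(-1, -17178)), Mul(-1, 14341)) = Add(Add(-10383, 17178), -14341) = Add(6795, -14341) = -7546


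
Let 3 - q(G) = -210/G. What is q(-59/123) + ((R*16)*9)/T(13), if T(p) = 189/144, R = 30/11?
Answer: -615921/4543 ≈ -135.58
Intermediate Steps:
R = 30/11 (R = 30*(1/11) = 30/11 ≈ 2.7273)
T(p) = 21/16 (T(p) = 189*(1/144) = 21/16)
q(G) = 3 + 210/G (q(G) = 3 - (-210)/G = 3 + 210/G)
q(-59/123) + ((R*16)*9)/T(13) = (3 + 210/((-59/123))) + (((30/11)*16)*9)/(21/16) = (3 + 210/((-59*1/123))) + ((480/11)*9)*(16/21) = (3 + 210/(-59/123)) + (4320/11)*(16/21) = (3 + 210*(-123/59)) + 23040/77 = (3 - 25830/59) + 23040/77 = -25653/59 + 23040/77 = -615921/4543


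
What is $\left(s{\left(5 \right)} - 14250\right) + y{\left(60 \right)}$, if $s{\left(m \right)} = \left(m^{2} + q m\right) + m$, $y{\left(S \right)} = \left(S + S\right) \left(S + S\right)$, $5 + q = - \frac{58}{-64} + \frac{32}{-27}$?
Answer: $\frac{132715}{864} \approx 153.61$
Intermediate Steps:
$q = - \frac{4561}{864}$ ($q = -5 + \left(- \frac{58}{-64} + \frac{32}{-27}\right) = -5 + \left(\left(-58\right) \left(- \frac{1}{64}\right) + 32 \left(- \frac{1}{27}\right)\right) = -5 + \left(\frac{29}{32} - \frac{32}{27}\right) = -5 - \frac{241}{864} = - \frac{4561}{864} \approx -5.2789$)
$y{\left(S \right)} = 4 S^{2}$ ($y{\left(S \right)} = 2 S 2 S = 4 S^{2}$)
$s{\left(m \right)} = m^{2} - \frac{3697 m}{864}$ ($s{\left(m \right)} = \left(m^{2} - \frac{4561 m}{864}\right) + m = m^{2} - \frac{3697 m}{864}$)
$\left(s{\left(5 \right)} - 14250\right) + y{\left(60 \right)} = \left(\frac{1}{864} \cdot 5 \left(-3697 + 864 \cdot 5\right) - 14250\right) + 4 \cdot 60^{2} = \left(\frac{1}{864} \cdot 5 \left(-3697 + 4320\right) - 14250\right) + 4 \cdot 3600 = \left(\frac{1}{864} \cdot 5 \cdot 623 - 14250\right) + 14400 = \left(\frac{3115}{864} - 14250\right) + 14400 = - \frac{12308885}{864} + 14400 = \frac{132715}{864}$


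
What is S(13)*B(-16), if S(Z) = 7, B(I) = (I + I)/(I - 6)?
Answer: 112/11 ≈ 10.182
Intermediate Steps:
B(I) = 2*I/(-6 + I) (B(I) = (2*I)/(-6 + I) = 2*I/(-6 + I))
S(13)*B(-16) = 7*(2*(-16)/(-6 - 16)) = 7*(2*(-16)/(-22)) = 7*(2*(-16)*(-1/22)) = 7*(16/11) = 112/11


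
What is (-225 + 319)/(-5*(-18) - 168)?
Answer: -47/39 ≈ -1.2051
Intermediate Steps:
(-225 + 319)/(-5*(-18) - 168) = 94/(90 - 168) = 94/(-78) = 94*(-1/78) = -47/39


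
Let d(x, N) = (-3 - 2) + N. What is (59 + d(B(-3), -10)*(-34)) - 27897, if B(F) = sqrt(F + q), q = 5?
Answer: -27328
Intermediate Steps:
B(F) = sqrt(5 + F) (B(F) = sqrt(F + 5) = sqrt(5 + F))
d(x, N) = -5 + N
(59 + d(B(-3), -10)*(-34)) - 27897 = (59 + (-5 - 10)*(-34)) - 27897 = (59 - 15*(-34)) - 27897 = (59 + 510) - 27897 = 569 - 27897 = -27328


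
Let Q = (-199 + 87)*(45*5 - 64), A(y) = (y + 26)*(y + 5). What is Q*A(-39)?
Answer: -7970144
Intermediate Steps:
A(y) = (5 + y)*(26 + y) (A(y) = (26 + y)*(5 + y) = (5 + y)*(26 + y))
Q = -18032 (Q = -112*(225 - 64) = -112*161 = -18032)
Q*A(-39) = -18032*(130 + (-39)² + 31*(-39)) = -18032*(130 + 1521 - 1209) = -18032*442 = -7970144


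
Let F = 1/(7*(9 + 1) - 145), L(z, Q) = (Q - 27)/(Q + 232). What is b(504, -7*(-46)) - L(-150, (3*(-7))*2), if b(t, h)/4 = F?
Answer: 883/2850 ≈ 0.30982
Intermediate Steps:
L(z, Q) = (-27 + Q)/(232 + Q)
F = -1/75 (F = 1/(7*10 - 145) = 1/(70 - 145) = 1/(-75) = -1/75 ≈ -0.013333)
b(t, h) = -4/75 (b(t, h) = 4*(-1/75) = -4/75)
b(504, -7*(-46)) - L(-150, (3*(-7))*2) = -4/75 - (-27 + (3*(-7))*2)/(232 + (3*(-7))*2) = -4/75 - (-27 - 21*2)/(232 - 21*2) = -4/75 - (-27 - 42)/(232 - 42) = -4/75 - (-69)/190 = -4/75 - 1*(-69/190) = -4/75 + 69/190 = 883/2850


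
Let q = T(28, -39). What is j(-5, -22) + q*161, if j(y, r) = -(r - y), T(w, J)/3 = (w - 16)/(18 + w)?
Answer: 143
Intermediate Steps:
T(w, J) = 3*(-16 + w)/(18 + w) (T(w, J) = 3*((w - 16)/(18 + w)) = 3*((-16 + w)/(18 + w)) = 3*(-16 + w)/(18 + w))
j(y, r) = y - r
q = 18/23 (q = 3*(-16 + 28)/(18 + 28) = 3*12/46 = 3*(1/46)*12 = 18/23 ≈ 0.78261)
j(-5, -22) + q*161 = (-5 - 1*(-22)) + (18/23)*161 = (-5 + 22) + 126 = 17 + 126 = 143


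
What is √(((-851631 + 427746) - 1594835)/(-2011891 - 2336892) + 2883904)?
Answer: 12*√378751055577306314/4348783 ≈ 1698.2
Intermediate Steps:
√(((-851631 + 427746) - 1594835)/(-2011891 - 2336892) + 2883904) = √((-423885 - 1594835)/(-4348783) + 2883904) = √(-2018720*(-1/4348783) + 2883904) = √(2018720/4348783 + 2883904) = √(12541474707552/4348783) = 12*√378751055577306314/4348783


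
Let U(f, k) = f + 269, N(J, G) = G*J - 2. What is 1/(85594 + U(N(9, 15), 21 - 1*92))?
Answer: 1/85996 ≈ 1.1628e-5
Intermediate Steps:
N(J, G) = -2 + G*J
U(f, k) = 269 + f
1/(85594 + U(N(9, 15), 21 - 1*92)) = 1/(85594 + (269 + (-2 + 15*9))) = 1/(85594 + (269 + (-2 + 135))) = 1/(85594 + (269 + 133)) = 1/(85594 + 402) = 1/85996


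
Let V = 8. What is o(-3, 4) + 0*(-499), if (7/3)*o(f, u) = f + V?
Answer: 15/7 ≈ 2.1429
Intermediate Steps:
o(f, u) = 24/7 + 3*f/7 (o(f, u) = 3*(f + 8)/7 = 3*(8 + f)/7 = 24/7 + 3*f/7)
o(-3, 4) + 0*(-499) = (24/7 + (3/7)*(-3)) + 0*(-499) = (24/7 - 9/7) + 0 = 15/7 + 0 = 15/7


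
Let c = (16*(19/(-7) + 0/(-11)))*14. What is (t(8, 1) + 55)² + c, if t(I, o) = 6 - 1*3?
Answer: 2756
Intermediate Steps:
t(I, o) = 3 (t(I, o) = 6 - 3 = 3)
c = -608 (c = (16*(19*(-⅐) + 0*(-1/11)))*14 = (16*(-19/7 + 0))*14 = (16*(-19/7))*14 = -304/7*14 = -608)
(t(8, 1) + 55)² + c = (3 + 55)² - 608 = 58² - 608 = 3364 - 608 = 2756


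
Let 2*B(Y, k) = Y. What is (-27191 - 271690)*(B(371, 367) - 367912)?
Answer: 219812928093/2 ≈ 1.0991e+11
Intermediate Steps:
B(Y, k) = Y/2
(-27191 - 271690)*(B(371, 367) - 367912) = (-27191 - 271690)*((1/2)*371 - 367912) = -298881*(371/2 - 367912) = -298881*(-735453/2) = 219812928093/2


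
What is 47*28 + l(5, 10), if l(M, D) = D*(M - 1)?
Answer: 1356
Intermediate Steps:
l(M, D) = D*(-1 + M)
47*28 + l(5, 10) = 47*28 + 10*(-1 + 5) = 1316 + 10*4 = 1316 + 40 = 1356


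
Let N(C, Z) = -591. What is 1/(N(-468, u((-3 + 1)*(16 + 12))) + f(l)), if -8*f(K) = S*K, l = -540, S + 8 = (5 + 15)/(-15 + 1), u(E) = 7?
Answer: -7/8592 ≈ -0.00081471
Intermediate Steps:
S = -66/7 (S = -8 + (5 + 15)/(-15 + 1) = -8 + 20/(-14) = -8 + 20*(-1/14) = -8 - 10/7 = -66/7 ≈ -9.4286)
f(K) = 33*K/28 (f(K) = -(-33)*K/28 = 33*K/28)
1/(N(-468, u((-3 + 1)*(16 + 12))) + f(l)) = 1/(-591 + (33/28)*(-540)) = 1/(-591 - 4455/7) = 1/(-8592/7) = -7/8592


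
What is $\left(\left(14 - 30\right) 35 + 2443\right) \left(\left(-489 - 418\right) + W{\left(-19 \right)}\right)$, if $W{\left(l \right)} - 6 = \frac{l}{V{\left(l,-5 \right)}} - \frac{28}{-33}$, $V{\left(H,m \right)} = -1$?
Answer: $- \frac{54753874}{33} \approx -1.6592 \cdot 10^{6}$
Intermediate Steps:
$W{\left(l \right)} = \frac{226}{33} - l$ ($W{\left(l \right)} = 6 + \left(\frac{l}{-1} - \frac{28}{-33}\right) = 6 + \left(l \left(-1\right) - - \frac{28}{33}\right) = 6 - \left(- \frac{28}{33} + l\right) = \frac{226}{33} - l$)
$\left(\left(14 - 30\right) 35 + 2443\right) \left(\left(-489 - 418\right) + W{\left(-19 \right)}\right) = \left(\left(14 - 30\right) 35 + 2443\right) \left(\left(-489 - 418\right) + \left(\frac{226}{33} - -19\right)\right) = \left(\left(-16\right) 35 + 2443\right) \left(-907 + \left(\frac{226}{33} + 19\right)\right) = \left(-560 + 2443\right) \left(-907 + \frac{853}{33}\right) = 1883 \left(- \frac{29078}{33}\right) = - \frac{54753874}{33}$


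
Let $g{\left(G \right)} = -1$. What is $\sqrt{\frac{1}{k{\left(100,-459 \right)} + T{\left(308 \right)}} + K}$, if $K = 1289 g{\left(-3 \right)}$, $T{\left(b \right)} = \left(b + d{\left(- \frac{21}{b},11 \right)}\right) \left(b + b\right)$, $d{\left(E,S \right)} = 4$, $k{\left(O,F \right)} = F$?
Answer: $\frac{2 i \sqrt{11846407276947}}{191733} \approx 35.903 i$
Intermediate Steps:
$T{\left(b \right)} = 2 b \left(4 + b\right)$ ($T{\left(b \right)} = \left(b + 4\right) \left(b + b\right) = \left(4 + b\right) 2 b = 2 b \left(4 + b\right)$)
$K = -1289$ ($K = 1289 \left(-1\right) = -1289$)
$\sqrt{\frac{1}{k{\left(100,-459 \right)} + T{\left(308 \right)}} + K} = \sqrt{\frac{1}{-459 + 2 \cdot 308 \left(4 + 308\right)} - 1289} = \sqrt{\frac{1}{-459 + 2 \cdot 308 \cdot 312} - 1289} = \sqrt{\frac{1}{-459 + 192192} - 1289} = \sqrt{\frac{1}{191733} - 1289} = \sqrt{- \frac{247143836}{191733}} = \frac{2 i \sqrt{11846407276947}}{191733}$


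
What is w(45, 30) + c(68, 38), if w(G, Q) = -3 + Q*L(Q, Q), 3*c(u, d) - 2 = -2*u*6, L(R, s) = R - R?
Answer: -823/3 ≈ -274.33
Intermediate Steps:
L(R, s) = 0
c(u, d) = ⅔ - 4*u (c(u, d) = ⅔ + (-2*u*6)/3 = ⅔ + (-12*u)/3 = ⅔ - 4*u)
w(G, Q) = -3 (w(G, Q) = -3 + Q*0 = -3 + 0 = -3)
w(45, 30) + c(68, 38) = -3 + (⅔ - 4*68) = -3 + (⅔ - 272) = -3 - 814/3 = -823/3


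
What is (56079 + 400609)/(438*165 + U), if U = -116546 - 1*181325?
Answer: -456688/225601 ≈ -2.0243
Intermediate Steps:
U = -297871 (U = -116546 - 181325 = -297871)
(56079 + 400609)/(438*165 + U) = (56079 + 400609)/(438*165 - 297871) = 456688/(72270 - 297871) = 456688/(-225601) = 456688*(-1/225601) = -456688/225601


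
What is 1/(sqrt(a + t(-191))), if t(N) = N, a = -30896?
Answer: -I*sqrt(31087)/31087 ≈ -0.0056717*I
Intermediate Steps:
1/(sqrt(a + t(-191))) = 1/(sqrt(-30896 - 191)) = 1/(sqrt(-31087)) = 1/(I*sqrt(31087)) = -I*sqrt(31087)/31087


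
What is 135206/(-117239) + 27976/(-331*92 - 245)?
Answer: -7430296846/3598885583 ≈ -2.0646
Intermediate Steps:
135206/(-117239) + 27976/(-331*92 - 245) = 135206*(-1/117239) + 27976/(-30452 - 245) = -135206/117239 + 27976/(-30697) = -135206/117239 + 27976*(-1/30697) = -135206/117239 - 27976/30697 = -7430296846/3598885583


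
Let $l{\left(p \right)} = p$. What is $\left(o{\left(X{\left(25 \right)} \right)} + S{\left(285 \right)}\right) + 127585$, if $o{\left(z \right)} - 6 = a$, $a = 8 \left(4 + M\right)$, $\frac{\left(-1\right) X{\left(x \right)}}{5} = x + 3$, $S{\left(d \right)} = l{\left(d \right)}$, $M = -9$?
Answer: $127836$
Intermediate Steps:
$S{\left(d \right)} = d$
$X{\left(x \right)} = -15 - 5 x$ ($X{\left(x \right)} = - 5 \left(x + 3\right) = - 5 \left(3 + x\right) = -15 - 5 x$)
$a = -40$ ($a = 8 \left(4 - 9\right) = 8 \left(-5\right) = -40$)
$o{\left(z \right)} = -34$ ($o{\left(z \right)} = 6 - 40 = -34$)
$\left(o{\left(X{\left(25 \right)} \right)} + S{\left(285 \right)}\right) + 127585 = \left(-34 + 285\right) + 127585 = 251 + 127585 = 127836$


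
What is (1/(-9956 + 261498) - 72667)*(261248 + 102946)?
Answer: -3328515101209761/125771 ≈ -2.6465e+10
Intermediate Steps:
(1/(-9956 + 261498) - 72667)*(261248 + 102946) = (1/251542 - 72667)*364194 = -18278802513/251542*364194 = -3328515101209761/125771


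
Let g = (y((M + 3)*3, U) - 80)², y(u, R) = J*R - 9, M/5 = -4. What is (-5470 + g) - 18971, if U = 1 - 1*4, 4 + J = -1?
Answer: -18965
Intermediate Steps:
J = -5 (J = -4 - 1 = -5)
M = -20 (M = 5*(-4) = -20)
U = -3 (U = 1 - 4 = -3)
y(u, R) = -9 - 5*R (y(u, R) = -5*R - 9 = -9 - 5*R)
g = 5476 (g = ((-9 - 5*(-3)) - 80)² = ((-9 + 15) - 80)² = (6 - 80)² = (-74)² = 5476)
(-5470 + g) - 18971 = (-5470 + 5476) - 18971 = 6 - 18971 = -18965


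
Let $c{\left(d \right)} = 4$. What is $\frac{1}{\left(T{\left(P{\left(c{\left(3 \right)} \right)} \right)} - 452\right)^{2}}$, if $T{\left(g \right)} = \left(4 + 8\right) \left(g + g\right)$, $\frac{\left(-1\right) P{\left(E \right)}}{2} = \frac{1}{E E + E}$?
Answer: $\frac{25}{5161984} \approx 4.8431 \cdot 10^{-6}$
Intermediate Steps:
$P{\left(E \right)} = - \frac{2}{E + E^{2}}$ ($P{\left(E \right)} = - \frac{2}{E E + E} = - \frac{2}{E^{2} + E} = - \frac{2}{E + E^{2}}$)
$T{\left(g \right)} = 24 g$ ($T{\left(g \right)} = 12 \cdot 2 g = 24 g$)
$\frac{1}{\left(T{\left(P{\left(c{\left(3 \right)} \right)} \right)} - 452\right)^{2}} = \frac{1}{\left(24 \left(- \frac{2}{4 \left(1 + 4\right)}\right) - 452\right)^{2}} = \frac{1}{\left(24 \left(\left(-2\right) \frac{1}{4} \cdot \frac{1}{5}\right) - 452\right)^{2}} = \frac{1}{\left(24 \left(- \frac{1}{10}\right) - 452\right)^{2}} = \frac{1}{\left(- \frac{12}{5} - 452\right)^{2}} = \frac{1}{\left(- \frac{2272}{5}\right)^{2}} = \frac{1}{\frac{5161984}{25}} = \frac{25}{5161984}$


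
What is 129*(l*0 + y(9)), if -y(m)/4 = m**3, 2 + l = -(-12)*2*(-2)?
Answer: -376164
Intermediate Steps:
l = -50 (l = -2 - (-12)*2*(-2) = -2 - 3*(-8)*(-2) = -2 + 24*(-2) = -2 - 48 = -50)
y(m) = -4*m**3
129*(l*0 + y(9)) = 129*(-50*0 - 4*9**3) = 129*(0 - 4*729) = 129*(0 - 2916) = 129*(-2916) = -376164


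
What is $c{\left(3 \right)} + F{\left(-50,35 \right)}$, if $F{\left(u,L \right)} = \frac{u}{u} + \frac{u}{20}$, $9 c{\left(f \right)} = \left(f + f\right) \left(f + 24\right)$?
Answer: $\frac{33}{2} \approx 16.5$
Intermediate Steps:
$c{\left(f \right)} = \frac{2 f \left(24 + f\right)}{9}$ ($c{\left(f \right)} = \frac{\left(f + f\right) \left(f + 24\right)}{9} = \frac{2 f \left(24 + f\right)}{9}$)
$F{\left(u,L \right)} = 1 + \frac{u}{20}$ ($F{\left(u,L \right)} = 1 + u \frac{1}{20} = 1 + \frac{u}{20}$)
$c{\left(3 \right)} + F{\left(-50,35 \right)} = \frac{2}{9} \cdot 3 \left(24 + 3\right) + \left(1 + \frac{1}{20} \left(-50\right)\right) = \frac{2}{9} \cdot 3 \cdot 27 + \left(1 - \frac{5}{2}\right) = 18 - \frac{3}{2} = \frac{33}{2}$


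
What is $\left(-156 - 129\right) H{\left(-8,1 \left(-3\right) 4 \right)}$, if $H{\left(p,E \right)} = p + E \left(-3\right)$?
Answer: $-7980$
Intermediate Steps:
$H{\left(p,E \right)} = p - 3 E$
$\left(-156 - 129\right) H{\left(-8,1 \left(-3\right) 4 \right)} = \left(-156 - 129\right) \left(-8 - 3 \cdot 1 \left(-3\right) 4\right) = - 285 \left(-8 - 3 \left(\left(-3\right) 4\right)\right) = - 285 \left(-8 - -36\right) = - 285 \left(-8 + 36\right) = \left(-285\right) 28 = -7980$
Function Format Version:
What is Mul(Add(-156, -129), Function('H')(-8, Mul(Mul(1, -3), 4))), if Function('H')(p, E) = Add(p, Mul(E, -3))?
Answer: -7980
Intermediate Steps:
Function('H')(p, E) = Add(p, Mul(-3, E))
Mul(Add(-156, -129), Function('H')(-8, Mul(Mul(1, -3), 4))) = Mul(Add(-156, -129), Add(-8, Mul(-3, Mul(Mul(1, -3), 4)))) = Mul(-285, Add(-8, Mul(-3, Mul(-3, 4)))) = Mul(-285, Add(-8, Mul(-3, -12))) = Mul(-285, Add(-8, 36)) = Mul(-285, 28) = -7980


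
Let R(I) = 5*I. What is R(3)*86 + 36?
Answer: 1326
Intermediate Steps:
R(3)*86 + 36 = (5*3)*86 + 36 = 15*86 + 36 = 1290 + 36 = 1326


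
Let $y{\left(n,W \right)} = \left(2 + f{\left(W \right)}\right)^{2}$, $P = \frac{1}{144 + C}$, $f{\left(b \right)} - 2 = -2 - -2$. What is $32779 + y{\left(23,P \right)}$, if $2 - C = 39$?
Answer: $32795$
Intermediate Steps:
$C = -37$ ($C = 2 - 39 = -37$)
$f{\left(b \right)} = 2$ ($f{\left(b \right)} = 2 - 0 = 2 + \left(-2 + 2\right) = 2 + 0 = 2$)
$P = \frac{1}{107}$ ($P = \frac{1}{144 - 37} = \frac{1}{107} \approx 0.0093458$)
$y{\left(n,W \right)} = 16$ ($y{\left(n,W \right)} = \left(2 + 2\right)^{2} = 4^{2} = 16$)
$32779 + y{\left(23,P \right)} = 32779 + 16 = 32795$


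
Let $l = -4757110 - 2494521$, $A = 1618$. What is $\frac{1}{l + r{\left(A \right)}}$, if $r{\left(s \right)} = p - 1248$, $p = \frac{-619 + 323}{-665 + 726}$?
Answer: $- \frac{61}{442425915} \approx -1.3788 \cdot 10^{-7}$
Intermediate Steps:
$p = - \frac{296}{61} \approx -4.8525$
$r{\left(s \right)} = - \frac{76424}{61}$ ($r{\left(s \right)} = - \frac{296}{61} - 1248 = - \frac{76424}{61}$)
$l = -7251631$ ($l = -4757110 - 2494521 = -7251631$)
$\frac{1}{l + r{\left(A \right)}} = \frac{1}{-7251631 - \frac{76424}{61}} = \frac{1}{- \frac{442425915}{61}} = - \frac{61}{442425915}$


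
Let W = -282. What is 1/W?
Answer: -1/282 ≈ -0.0035461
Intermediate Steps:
1/W = 1/(-282) = -1/282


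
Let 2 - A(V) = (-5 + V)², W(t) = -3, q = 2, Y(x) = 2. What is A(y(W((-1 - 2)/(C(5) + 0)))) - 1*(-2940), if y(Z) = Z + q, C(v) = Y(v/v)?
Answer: 2906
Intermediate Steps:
C(v) = 2
y(Z) = 2 + Z (y(Z) = Z + 2 = 2 + Z)
A(V) = 2 - (-5 + V)²
A(y(W((-1 - 2)/(C(5) + 0)))) - 1*(-2940) = (2 - (-5 + (2 - 3))²) - 1*(-2940) = (2 - (-5 - 1)²) + 2940 = (2 - 1*(-6)²) + 2940 = (2 - 1*36) + 2940 = (2 - 36) + 2940 = -34 + 2940 = 2906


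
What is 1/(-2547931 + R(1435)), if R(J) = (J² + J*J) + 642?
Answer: 1/1571161 ≈ 6.3647e-7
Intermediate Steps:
R(J) = 642 + 2*J² (R(J) = (J² + J²) + 642 = 2*J² + 642 = 642 + 2*J²)
1/(-2547931 + R(1435)) = 1/(-2547931 + (642 + 2*1435²)) = 1/(-2547931 + (642 + 2*2059225)) = 1/(-2547931 + (642 + 4118450)) = 1/(-2547931 + 4119092) = 1/1571161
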